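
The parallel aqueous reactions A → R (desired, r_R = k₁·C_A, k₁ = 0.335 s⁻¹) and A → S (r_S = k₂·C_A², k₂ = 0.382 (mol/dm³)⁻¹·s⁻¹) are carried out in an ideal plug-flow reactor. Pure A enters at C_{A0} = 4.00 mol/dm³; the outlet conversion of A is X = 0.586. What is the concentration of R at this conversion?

0.575 mol/dm³

C_A = C_{A0}(1−X) = 1.656 mol/dm³.
Along a PFR/batch, dC_R/dC_A = −r_R/(r_R+r_S) = −k₁/(k₁+k₂·C_A).
Integrating from C_{A0} to C_A: C_R = (0.335/0.382)·ln[(0.335+0.382·4.00)/(0.335+0.382·1.66)] = 0.8770·ln(1.863/0.9676) = 0.5745 mol/dm³.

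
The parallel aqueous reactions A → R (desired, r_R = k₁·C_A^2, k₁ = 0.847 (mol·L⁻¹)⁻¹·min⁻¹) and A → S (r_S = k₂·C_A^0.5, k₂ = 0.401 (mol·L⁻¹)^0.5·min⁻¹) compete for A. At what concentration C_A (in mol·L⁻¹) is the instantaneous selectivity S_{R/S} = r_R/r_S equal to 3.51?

1.40 mol·L⁻¹

S_{R/S} = (k₁/k₂)·C_A^1.5 ⇒ C_A = (S·k₂/k₁)^(1/1.5).
= (3.51×0.401/0.847)^(0.6667) = (1.662)^(0.6667) = 1.40 mol·L⁻¹.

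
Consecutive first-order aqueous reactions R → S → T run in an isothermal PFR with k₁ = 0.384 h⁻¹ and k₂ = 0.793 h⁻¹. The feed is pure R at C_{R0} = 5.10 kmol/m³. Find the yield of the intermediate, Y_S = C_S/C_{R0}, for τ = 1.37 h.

0.238

Solving the coupled first-order balances gives C_S(τ) = [k₁/(k₂−k₁)]·C_{R0}·(e^(−k₁τ) − e^(−k₂τ)).
e^(−k₁τ) = e^(−0.384×1.37) = e^(−0.5261) = 0.5909; e^(−k₂τ) = e^(−1.086) = 0.3374.
C_S = 0.384×5.10/(0.793−0.384) × (0.5909−0.3374) = 4.788×0.2535 = 1.214 kmol/m³.
Y_S = C_S/C_{R0} = 1.214/5.10 = 0.238.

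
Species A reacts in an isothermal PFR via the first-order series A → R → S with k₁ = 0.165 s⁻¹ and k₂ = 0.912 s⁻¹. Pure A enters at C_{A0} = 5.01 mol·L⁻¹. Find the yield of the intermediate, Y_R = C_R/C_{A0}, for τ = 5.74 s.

0.0845

Solving the coupled first-order balances gives C_R(τ) = [k₁/(k₂−k₁)]·C_{A0}·(e^(−k₁τ) − e^(−k₂τ)).
e^(−k₁τ) = e^(−0.165×5.74) = e^(−0.9471) = 0.3879; e^(−k₂τ) = e^(−5.235) = 0.005327.
C_R = 0.165×5.01/(0.912−0.165) × (0.3879−0.005327) = 1.107×0.3825 = 0.4233 mol·L⁻¹.
Y_R = C_R/C_{A0} = 0.4233/5.01 = 0.0845.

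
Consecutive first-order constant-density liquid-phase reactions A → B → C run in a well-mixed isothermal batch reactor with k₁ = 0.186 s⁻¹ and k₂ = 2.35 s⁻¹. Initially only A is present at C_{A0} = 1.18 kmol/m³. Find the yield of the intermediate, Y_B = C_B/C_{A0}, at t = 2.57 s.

For first-order series with pure A initially, C_B(t) = k₁C_{A0}/(k₂−k₁)·(e^(−k₁t) − e^(−k₂t)).
e^(−k₁t) = e^(−0.186×2.57) = e^(−0.4780) = 0.6200; e^(−k₂t) = e^(−6.039) = 0.002383.
C_B = 0.186×1.18/(2.35−0.186) × (0.6200−0.002383) = 0.1014×0.6176 = 0.06264 kmol/m³.
Y_B = C_B/C_{A0} = 0.06264/1.18 = 0.0531.

0.0531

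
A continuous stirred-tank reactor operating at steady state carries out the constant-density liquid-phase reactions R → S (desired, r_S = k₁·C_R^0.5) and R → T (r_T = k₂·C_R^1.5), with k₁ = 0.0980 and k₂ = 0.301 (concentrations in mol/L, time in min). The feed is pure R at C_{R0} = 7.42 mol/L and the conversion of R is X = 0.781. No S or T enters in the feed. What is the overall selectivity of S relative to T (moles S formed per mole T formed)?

Exit C_R = C_{R0}(1−X) = 7.42×0.219 = 1.625 mol/L.
A CSTR operates uniformly at the exit composition, giving r_S = 0.1249 and r_T = 0.6235 (each k·C_R^n at C_R = 1.625).
Overall selectivity = C_S/C_T = r_Sτ/(r_Tτ) = r_S/r_T = 0.200.

0.200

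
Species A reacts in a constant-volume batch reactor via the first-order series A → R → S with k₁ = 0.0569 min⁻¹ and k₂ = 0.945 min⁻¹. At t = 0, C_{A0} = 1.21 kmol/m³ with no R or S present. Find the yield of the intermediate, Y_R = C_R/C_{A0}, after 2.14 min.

0.0482

For first-order series with pure A initially, C_R(t) = k₁C_{A0}/(k₂−k₁)·(e^(−k₁t) − e^(−k₂t)).
e^(−k₁t) = e^(−0.0569×2.14) = e^(−0.1218) = 0.8854; e^(−k₂t) = e^(−2.022) = 0.1324.
C_R = 0.0569×1.21/(0.945−0.0569) × (0.8854−0.1324) = 0.07752×0.7530 = 0.05838 kmol/m³.
Y_R = C_R/C_{A0} = 0.05838/1.21 = 0.0482.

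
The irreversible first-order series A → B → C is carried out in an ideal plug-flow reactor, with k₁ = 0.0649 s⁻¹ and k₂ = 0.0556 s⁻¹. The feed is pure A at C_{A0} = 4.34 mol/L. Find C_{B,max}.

For a first-order series the maximum intermediate yield is C_{B,max}/C_{A0} = (k₁/k₂)^[k₂/(k₂−k₁)].
= (0.0649/0.0556)^(0.0556/(0.0556−0.0649)) = (1.167)^(-5.978) = 0.3967.
C_{B,max} = 0.3967×4.34 = 1.72 mol/L.

1.72 mol/L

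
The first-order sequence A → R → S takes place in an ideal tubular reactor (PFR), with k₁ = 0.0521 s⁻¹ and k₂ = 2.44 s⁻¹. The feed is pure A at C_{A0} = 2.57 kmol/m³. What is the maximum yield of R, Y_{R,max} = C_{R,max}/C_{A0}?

At the optimum, C_{R,max}/C_{A0} = (k₁/k₂)^[k₂/(k₂−k₁)].
= (0.0521/2.44)^(2.44/(2.44−0.0521)) = (0.02135)^(1.022) = 0.01963.

0.0196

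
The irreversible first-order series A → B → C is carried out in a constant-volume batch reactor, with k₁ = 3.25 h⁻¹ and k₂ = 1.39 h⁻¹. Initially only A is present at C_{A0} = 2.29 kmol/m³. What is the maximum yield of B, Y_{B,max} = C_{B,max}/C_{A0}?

Evaluating C_B at t_opt = ln(k₂/k₁)/(k₂−k₁) gives C_{B,max}/C_{A0} = (k₁/k₂)^[k₂/(k₂−k₁)].
= (3.25/1.39)^(1.39/(1.39−3.25)) = (2.338)^(-0.7473) = 0.5301.

0.530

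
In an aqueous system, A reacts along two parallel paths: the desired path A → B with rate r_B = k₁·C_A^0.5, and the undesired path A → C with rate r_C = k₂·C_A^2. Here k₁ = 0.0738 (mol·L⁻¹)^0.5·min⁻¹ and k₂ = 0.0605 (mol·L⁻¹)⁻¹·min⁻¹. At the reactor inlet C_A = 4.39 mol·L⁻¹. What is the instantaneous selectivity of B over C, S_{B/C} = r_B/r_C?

S_{B/C} = r_B/r_C = (k₁·C_A^0.5)/(k₂·C_A^2) = (k₁/k₂)·C_A^-1.5.
= (0.0738×4.390^0.5) / (0.0605×4.390^2) = 0.1546/1.166 = 0.133.

0.133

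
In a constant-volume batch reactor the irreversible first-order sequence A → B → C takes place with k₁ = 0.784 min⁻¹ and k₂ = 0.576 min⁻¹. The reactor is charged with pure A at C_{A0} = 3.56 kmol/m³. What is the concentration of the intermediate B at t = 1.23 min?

1.49 kmol/m³

The intermediate concentration in a first-order A→B→C sequence is C_B = k₁C_{A0}(e^(−k₁t) − e^(−k₂t))/(k₂−k₁).
e^(−k₁t) = e^(−0.784×1.23) = e^(−0.9643) = 0.3812; e^(−k₂t) = e^(−0.7085) = 0.4924.
C_B = 0.784×3.56/(0.576−0.784) × (0.3812−0.4924) = (-13.42)×(-0.1111) = 1.491 kmol/m³.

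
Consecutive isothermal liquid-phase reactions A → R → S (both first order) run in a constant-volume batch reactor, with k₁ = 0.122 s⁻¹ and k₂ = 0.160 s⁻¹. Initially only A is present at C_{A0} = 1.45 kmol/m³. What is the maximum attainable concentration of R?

0.463 kmol/m³

At the optimum, C_{R,max}/C_{A0} = (k₁/k₂)^[k₂/(k₂−k₁)].
= (0.122/0.160)^(0.160/(0.160−0.122)) = (0.7625)^(4.211) = 0.3193.
C_{R,max} = 0.3193×1.45 = 0.463 kmol/m³.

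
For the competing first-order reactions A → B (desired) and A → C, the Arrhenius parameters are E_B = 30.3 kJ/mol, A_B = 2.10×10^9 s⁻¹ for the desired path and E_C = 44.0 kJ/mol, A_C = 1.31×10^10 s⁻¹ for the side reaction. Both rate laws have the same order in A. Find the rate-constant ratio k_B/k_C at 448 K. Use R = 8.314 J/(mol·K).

With equal orders, S_{B/C} = k_B/k_C = (A_B/A_C)·exp[(E_C−E_B)/(RT)].
(E_C−E_B)/(RT) = (44.0−30.3)×10³/(8.314×448) = 13700/3725 = 3.678.
k_B/k_C = (2.10×10^9/1.31×10^10)·exp(3.678) = 0.1603 × 39.57 = 6.34.

6.34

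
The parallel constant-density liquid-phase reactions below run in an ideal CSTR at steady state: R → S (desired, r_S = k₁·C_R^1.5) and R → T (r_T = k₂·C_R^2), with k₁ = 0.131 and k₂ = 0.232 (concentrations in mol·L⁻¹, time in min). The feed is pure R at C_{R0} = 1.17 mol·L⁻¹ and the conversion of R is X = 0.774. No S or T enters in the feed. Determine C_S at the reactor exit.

Exit C_R = C_{R0}(1−X) = 1.17×0.226 = 0.2644 mol·L⁻¹.
A CSTR operates uniformly at the exit composition, giving r_S = 0.01781 and r_T = 0.01622 (each k·C_R^n at C_R = 0.2644).
Fraction of consumed R going to S: r_S/(r_S+r_T) = 0.5234.
C_S = 0.5234·C_{R0}·X = 0.5234×1.17×0.774 = 0.474 mol·L⁻¹.

0.474 mol·L⁻¹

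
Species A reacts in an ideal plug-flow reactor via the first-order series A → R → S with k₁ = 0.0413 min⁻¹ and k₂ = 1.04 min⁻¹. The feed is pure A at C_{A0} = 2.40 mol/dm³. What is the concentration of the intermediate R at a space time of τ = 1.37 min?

The intermediate concentration in a first-order A→B→C sequence is C_R = k₁C_{A0}(e^(−k₁τ) − e^(−k₂τ))/(k₂−k₁).
e^(−k₁τ) = e^(−0.0413×1.37) = e^(−0.05658) = 0.9450; e^(−k₂τ) = e^(−1.425) = 0.2406.
C_R = 0.0413×2.40/(1.04−0.0413) × (0.9450−0.2406) = 0.09925×0.7044 = 0.06991 mol/dm³.

0.0699 mol/dm³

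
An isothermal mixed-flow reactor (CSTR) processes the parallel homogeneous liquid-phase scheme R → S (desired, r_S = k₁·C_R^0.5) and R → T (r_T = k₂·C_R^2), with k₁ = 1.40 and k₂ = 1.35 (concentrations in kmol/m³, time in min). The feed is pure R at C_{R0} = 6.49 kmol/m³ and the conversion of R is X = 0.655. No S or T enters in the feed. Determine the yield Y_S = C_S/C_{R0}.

0.155

Exit C_R = C_{R0}(1−X) = 6.49×0.345 = 2.239 kmol/m³.
Rates in a CSTR are evaluated at the outlet concentration: r_S = 1.40×2.239^0.5 = 2.095, r_T = 1.35×2.239^2 = 6.768.
Fraction of consumed R going to S: r_S/(r_S+r_T) = 0.2364.
C_S = 0.2364·C_{R0}·X = 0.2364×6.49×0.655 = 1.00 kmol/m³; Y_S = C_S/C_{R0} = 0.155.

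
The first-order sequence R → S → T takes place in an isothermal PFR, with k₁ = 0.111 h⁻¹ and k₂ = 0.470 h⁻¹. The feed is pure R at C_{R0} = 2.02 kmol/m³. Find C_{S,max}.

0.305 kmol/m³

Evaluating C_S at τ_opt = ln(k₂/k₁)/(k₂−k₁) gives C_{S,max}/C_{R0} = (k₁/k₂)^[k₂/(k₂−k₁)].
= (0.111/0.470)^(0.470/(0.470−0.111)) = (0.2362)^(1.309) = 0.1512.
C_{S,max} = 0.1512×2.02 = 0.305 kmol/m³.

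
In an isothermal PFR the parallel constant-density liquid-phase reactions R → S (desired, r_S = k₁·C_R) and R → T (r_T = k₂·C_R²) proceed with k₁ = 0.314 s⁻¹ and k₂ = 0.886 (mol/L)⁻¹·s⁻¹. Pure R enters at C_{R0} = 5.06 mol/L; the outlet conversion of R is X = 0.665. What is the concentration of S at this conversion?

C_R = C_{R0}(1−X) = 1.695 mol/L.
Along a PFR/batch, dC_S/dC_R = −r_S/(r_S+r_T) = −k₁/(k₁+k₂·C_R).
Integrating from C_{R0} to C_R: C_S = (0.314/0.886)·ln[(0.314+0.886·5.06)/(0.314+0.886·1.70)] = 0.3544·ln(4.797/1.816) = 0.3443 mol/L.

0.344 mol/L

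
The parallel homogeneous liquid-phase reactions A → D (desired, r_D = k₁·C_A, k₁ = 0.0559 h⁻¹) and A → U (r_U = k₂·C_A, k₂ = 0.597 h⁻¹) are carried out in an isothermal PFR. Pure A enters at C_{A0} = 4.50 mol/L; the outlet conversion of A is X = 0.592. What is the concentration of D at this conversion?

0.228 mol/L

C_A = C_{A0}(1−X) = 1.836 mol/L.
Both paths are first order in A, so the instantaneous fraction to D is constant: dC_D/d(−C_A) = k₁/(k₁+k₂) = 0.08562.
C_D = 0.08562·(C_{A0}−C_A) = 0.08562×2.664 = 0.228 mol/L.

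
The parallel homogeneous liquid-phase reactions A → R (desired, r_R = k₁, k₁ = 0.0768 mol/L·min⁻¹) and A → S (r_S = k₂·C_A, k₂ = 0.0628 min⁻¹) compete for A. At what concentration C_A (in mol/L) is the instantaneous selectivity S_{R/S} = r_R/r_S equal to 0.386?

S_{R/S} = (k₁/k₂)·C_A⁻¹ ⇒ C_A = (S·k₂/k₁)^(-1).
= (0.386×0.0628/0.0768)^(-1) = (0.3156)^(-1) = 3.17 mol/L.

3.17 mol/L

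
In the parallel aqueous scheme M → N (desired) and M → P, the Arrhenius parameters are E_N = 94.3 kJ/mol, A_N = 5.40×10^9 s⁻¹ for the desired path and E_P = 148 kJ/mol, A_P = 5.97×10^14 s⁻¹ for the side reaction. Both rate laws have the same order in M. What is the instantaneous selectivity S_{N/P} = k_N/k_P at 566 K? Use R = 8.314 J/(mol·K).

k_N/k_P = (A_N/A_P)·exp[−(E_N−E_P)/(RT)] = (A_N/A_P)·exp[(E_P−E_N)/(RT)].
(E_P−E_N)/(RT) = (148−94.3)×10³/(8.314×566) = 53700/4706 = 11.41.
k_N/k_P = (5.40×10^9/5.97×10^14)·exp(11.41) = 9.045×10^-6 × 90367 = 0.817.

0.817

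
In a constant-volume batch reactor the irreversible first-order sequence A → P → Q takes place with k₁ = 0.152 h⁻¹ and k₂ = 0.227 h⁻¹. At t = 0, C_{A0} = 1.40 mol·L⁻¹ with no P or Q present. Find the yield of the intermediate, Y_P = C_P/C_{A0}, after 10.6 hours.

Solving the coupled first-order balances gives C_P(t) = [k₁/(k₂−k₁)]·C_{A0}·(e^(−k₁t) − e^(−k₂t)).
e^(−k₁t) = e^(−0.152×10.6) = e^(−1.611) = 0.1996; e^(−k₂t) = e^(−2.406) = 0.09016.
C_P = 0.152×1.40/(0.227−0.152) × (0.1996−0.09016) = 2.837×0.1095 = 0.3107 mol·L⁻¹.
Y_P = C_P/C_{A0} = 0.3107/1.40 = 0.222.

0.222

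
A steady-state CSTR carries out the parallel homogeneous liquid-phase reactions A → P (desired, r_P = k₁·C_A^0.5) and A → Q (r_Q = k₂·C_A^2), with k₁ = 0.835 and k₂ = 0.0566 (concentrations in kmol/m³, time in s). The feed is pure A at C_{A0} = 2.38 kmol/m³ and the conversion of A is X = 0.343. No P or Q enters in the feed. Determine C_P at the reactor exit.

Exit C_A = C_{A0}(1−X) = 2.38×0.657 = 1.564 kmol/m³.
A CSTR operates uniformly at the exit composition, giving r_P = 1.044 and r_Q = 0.1384 (each k·C_A^n at C_A = 1.564).
Fraction of consumed A going to P: r_P/(r_P+r_Q) = 0.8830.
C_P = 0.8830·C_{A0}·X = 0.8830×2.38×0.343 = 0.721 kmol/m³.

0.721 kmol/m³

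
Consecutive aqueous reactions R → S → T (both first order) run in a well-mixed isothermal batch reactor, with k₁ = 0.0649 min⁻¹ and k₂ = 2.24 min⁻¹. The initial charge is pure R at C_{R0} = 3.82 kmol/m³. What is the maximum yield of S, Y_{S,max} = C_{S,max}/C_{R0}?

For a first-order series the maximum intermediate yield is C_{S,max}/C_{R0} = (k₁/k₂)^[k₂/(k₂−k₁)].
= (0.0649/2.24)^(2.24/(2.24−0.0649)) = (0.02897)^(1.030) = 0.02607.

0.0261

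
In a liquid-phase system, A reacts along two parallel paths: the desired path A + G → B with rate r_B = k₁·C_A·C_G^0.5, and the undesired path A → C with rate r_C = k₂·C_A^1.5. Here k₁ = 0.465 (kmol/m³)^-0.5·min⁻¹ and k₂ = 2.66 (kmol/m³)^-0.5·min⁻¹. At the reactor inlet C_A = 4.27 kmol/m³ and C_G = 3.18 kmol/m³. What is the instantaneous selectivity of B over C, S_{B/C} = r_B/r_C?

0.151

S_{B/C} = r_B/r_C = (k₁·C_A·C_G^0.5)/(k₂·C_A^1.5) = (k₁/k₂)·C_A^-0.5·C_G^0.5.
= (0.465×4.270×3.180^0.5) / (2.66×4.270^1.5) = 3.541/23.47 = 0.151.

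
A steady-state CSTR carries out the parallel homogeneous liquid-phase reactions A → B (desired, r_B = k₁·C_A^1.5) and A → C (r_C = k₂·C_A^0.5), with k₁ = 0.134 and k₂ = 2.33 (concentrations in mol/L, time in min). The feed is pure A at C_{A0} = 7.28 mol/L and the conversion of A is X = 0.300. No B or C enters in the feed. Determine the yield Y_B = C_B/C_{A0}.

Exit C_A = C_{A0}(1−X) = 7.28×0.700 = 5.096 mol/L.
In a CSTR the entire volume is at exit conditions, so r_B = 0.134×5.096^1.5 = 1.542 and r_C = 2.33×5.096^0.5 = 5.260.
Fraction of consumed A going to B: r_B/(r_B+r_C) = 0.2266.
C_B = 0.2266·C_{A0}·X = 0.2266×7.28×0.300 = 0.495 mol/L; Y_B = C_B/C_{A0} = 0.0680.

0.0680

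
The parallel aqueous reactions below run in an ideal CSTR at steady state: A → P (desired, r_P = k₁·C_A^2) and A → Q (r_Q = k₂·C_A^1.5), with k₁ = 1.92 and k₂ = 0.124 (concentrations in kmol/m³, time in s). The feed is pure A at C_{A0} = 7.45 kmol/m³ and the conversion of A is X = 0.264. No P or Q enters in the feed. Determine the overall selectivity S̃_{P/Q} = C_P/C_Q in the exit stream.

36.3

Exit C_A = C_{A0}(1−X) = 7.45×0.736 = 5.483 kmol/m³.
Rates in a CSTR are evaluated at the outlet concentration: r_P = 1.92×5.483^2 = 57.73, r_Q = 0.124×5.483^1.5 = 1.592.
Overall selectivity = C_P/C_Q = r_Pτ/(r_Qτ) = r_P/r_Q = 36.3.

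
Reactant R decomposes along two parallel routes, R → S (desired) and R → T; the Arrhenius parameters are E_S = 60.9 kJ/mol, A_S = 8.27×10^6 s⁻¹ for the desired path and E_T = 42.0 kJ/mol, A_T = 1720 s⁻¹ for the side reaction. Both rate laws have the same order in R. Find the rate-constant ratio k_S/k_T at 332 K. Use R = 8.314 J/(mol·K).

5.11

Since both paths have the same order in R, the concentration cancels and S_{S/T} = k_S/k_T = (A_S/A_T)·exp[(E_T−E_S)/(RT)].
(E_T−E_S)/(RT) = (42.0−60.9)×10³/(8.314×332) = -18900/2760 = -6.847.
k_S/k_T = (8.27×10^6/1720)·exp(-6.847) = 4808 × 0.001062 = 5.11.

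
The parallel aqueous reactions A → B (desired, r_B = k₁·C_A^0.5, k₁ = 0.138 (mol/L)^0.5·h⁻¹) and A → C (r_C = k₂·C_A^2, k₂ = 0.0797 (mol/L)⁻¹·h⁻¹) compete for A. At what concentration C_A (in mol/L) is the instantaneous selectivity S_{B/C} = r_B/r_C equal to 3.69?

S_{B/C} = (k₁/k₂)·C_A^-1.5 ⇒ C_A = (S·k₂/k₁)^(1/(-1.5)).
= (3.69×0.0797/0.138)^(-0.6667) = (2.131)^(-0.6667) = 0.604 mol/L.

0.604 mol/L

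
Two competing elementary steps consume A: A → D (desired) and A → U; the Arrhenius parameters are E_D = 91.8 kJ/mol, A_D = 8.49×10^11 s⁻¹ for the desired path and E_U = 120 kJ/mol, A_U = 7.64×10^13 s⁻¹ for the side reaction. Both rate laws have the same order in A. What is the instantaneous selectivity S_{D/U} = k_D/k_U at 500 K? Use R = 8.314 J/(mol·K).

9.82

k_D/k_U = (A_D/A_U)·exp[−(E_D−E_U)/(RT)] = (A_D/A_U)·exp[(E_U−E_D)/(RT)].
(E_U−E_D)/(RT) = (120−91.8)×10³/(8.314×500) = 28200/4157 = 6.784.
k_D/k_U = (8.49×10^11/7.64×10^13)·exp(6.784) = 0.01111 × 883.4 = 9.82.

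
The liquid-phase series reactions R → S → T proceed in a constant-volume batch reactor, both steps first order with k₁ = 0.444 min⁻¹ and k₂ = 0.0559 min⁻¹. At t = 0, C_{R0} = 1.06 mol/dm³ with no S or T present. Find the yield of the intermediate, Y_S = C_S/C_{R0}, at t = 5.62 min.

0.741

Solving the coupled first-order balances gives C_S(t) = [k₁/(k₂−k₁)]·C_{R0}·(e^(−k₁t) − e^(−k₂t)).
e^(−k₁t) = e^(−0.444×5.62) = e^(−2.495) = 0.08247; e^(−k₂t) = e^(−0.3142) = 0.7304.
C_S = 0.444×1.06/(0.0559−0.444) × (0.08247−0.7304) = (-1.213)×(-0.6479) = 0.7857 mol/dm³.
Y_S = C_S/C_{R0} = 0.7857/1.06 = 0.741.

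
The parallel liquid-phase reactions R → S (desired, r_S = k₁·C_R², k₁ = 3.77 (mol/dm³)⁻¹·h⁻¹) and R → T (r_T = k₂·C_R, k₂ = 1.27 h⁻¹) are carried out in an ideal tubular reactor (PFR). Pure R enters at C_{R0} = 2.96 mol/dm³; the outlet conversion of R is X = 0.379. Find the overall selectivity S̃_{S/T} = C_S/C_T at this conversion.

C_R = C_{R0}(1−X) = 1.838 mol/dm³.
Along a PFR/batch, dC_T/dC_R = −r_T/(r_S+r_T) = −k₂/(k₂+k₁·C_R).
Integrating from C_{R0} to C_R: C_T = (1.27/3.77)·ln[(1.27+3.77·2.96)/(1.27+3.77·1.84)] = 0.3369·ln(12.43/8.200) = 0.1401 mol/dm³.
Then C_S = (C_{R0}−C_R) − C_T = 1.122 − 0.1401 = 0.9817 mol/dm³.
S̃_{S/T} = C_S/C_T = 0.9817/0.1401 = 7.01.

7.01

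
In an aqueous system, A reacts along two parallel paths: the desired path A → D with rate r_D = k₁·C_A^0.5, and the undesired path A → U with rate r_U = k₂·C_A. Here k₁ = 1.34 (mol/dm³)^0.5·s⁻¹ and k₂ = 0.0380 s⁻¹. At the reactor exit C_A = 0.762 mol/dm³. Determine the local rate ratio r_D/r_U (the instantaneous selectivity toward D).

40.4

S_{D/U} = r_D/r_U = (k₁·C_A^0.5)/(k₂·C_A) = (k₁/k₂)·C_A^-0.5.
= (1.34×0.7620^0.5) / (0.0380×0.7620) = 1.170/0.02896 = 40.4.
The undesired path is higher order in A, so low C_A (CSTR or dilute feed) favours D.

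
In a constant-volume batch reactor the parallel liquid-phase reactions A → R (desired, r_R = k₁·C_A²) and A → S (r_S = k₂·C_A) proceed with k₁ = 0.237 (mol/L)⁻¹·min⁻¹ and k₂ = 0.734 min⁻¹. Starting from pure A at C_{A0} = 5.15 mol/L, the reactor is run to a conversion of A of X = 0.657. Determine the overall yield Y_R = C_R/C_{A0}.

0.339

C_A = C_{A0}(1−X) = 1.766 mol/L.
Along a PFR/batch, dC_S/dC_A = −r_S/(r_R+r_S) = −k₂/(k₂+k₁·C_A).
Integrating from C_{A0} to C_A: C_S = (0.734/0.237)·ln[(0.734+0.237·5.15)/(0.734+0.237·1.77)] = 3.097·ln(1.955/1.153) = 1.636 mol/L.
Then C_R = (C_{A0}−C_A) − C_S = 3.384 − 1.636 = 1.748 mol/L.
Y_R = C_R/C_{A0} = 1.748/5.15 = 0.339.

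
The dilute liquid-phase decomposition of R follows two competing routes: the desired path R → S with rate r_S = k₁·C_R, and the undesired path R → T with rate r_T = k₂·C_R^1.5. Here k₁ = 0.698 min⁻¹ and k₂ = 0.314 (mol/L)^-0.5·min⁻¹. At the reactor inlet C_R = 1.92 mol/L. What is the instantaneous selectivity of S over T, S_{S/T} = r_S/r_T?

1.60

S_{S/T} = r_S/r_T = (k₁·C_R)/(k₂·C_R^1.5) = (k₁/k₂)·C_R^-0.5.
= (0.698×1.920) / (0.314×1.920^1.5) = 1.340/0.8354 = 1.60.
The undesired path is higher order in R, so low C_R (CSTR or dilute feed) favours S.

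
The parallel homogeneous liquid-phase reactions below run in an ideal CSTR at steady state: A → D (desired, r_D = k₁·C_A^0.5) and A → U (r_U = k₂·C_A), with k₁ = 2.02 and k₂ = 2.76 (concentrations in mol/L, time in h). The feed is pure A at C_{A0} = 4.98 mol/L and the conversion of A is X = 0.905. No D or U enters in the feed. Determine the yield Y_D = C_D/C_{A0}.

Exit C_A = C_{A0}(1−X) = 4.98×0.0950 = 0.4731 mol/L.
Rates in a CSTR are evaluated at the outlet concentration: r_D = 2.02×0.4731^0.5 = 1.389, r_U = 2.76×0.4731 = 1.306.
Fraction of consumed A going to D: r_D/(r_D+r_U) = 0.5155.
C_D = 0.5155·C_{A0}·X = 0.5155×4.98×0.905 = 2.32 mol/L; Y_D = C_D/C_{A0} = 0.467.

0.467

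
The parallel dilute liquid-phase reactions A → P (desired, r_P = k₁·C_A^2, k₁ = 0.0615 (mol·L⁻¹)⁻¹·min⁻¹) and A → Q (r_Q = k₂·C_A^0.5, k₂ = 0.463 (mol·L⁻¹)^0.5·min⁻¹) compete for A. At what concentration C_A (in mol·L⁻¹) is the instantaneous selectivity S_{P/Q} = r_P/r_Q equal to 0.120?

S_{P/Q} = (k₁/k₂)·C_A^1.5 ⇒ C_A = (S·k₂/k₁)^(1/1.5).
= (0.120×0.463/0.0615)^(0.6667) = (0.9034)^(0.6667) = 0.935 mol·L⁻¹.

0.935 mol·L⁻¹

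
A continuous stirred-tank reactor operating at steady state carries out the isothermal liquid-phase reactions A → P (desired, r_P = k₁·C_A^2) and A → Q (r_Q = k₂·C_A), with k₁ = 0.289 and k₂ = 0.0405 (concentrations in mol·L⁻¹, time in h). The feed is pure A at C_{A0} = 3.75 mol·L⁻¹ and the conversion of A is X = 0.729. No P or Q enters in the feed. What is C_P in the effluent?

2.40 mol·L⁻¹

Exit C_A = C_{A0}(1−X) = 3.75×0.271 = 1.016 mol·L⁻¹.
Rates in a CSTR are evaluated at the outlet concentration: r_P = 0.289×1.016^2 = 0.2985, r_Q = 0.0405×1.016 = 0.04116.
Fraction of consumed A going to P: r_P/(r_P+r_Q) = 0.8788.
C_P = 0.8788·C_{A0}·X = 0.8788×3.75×0.729 = 2.40 mol·L⁻¹.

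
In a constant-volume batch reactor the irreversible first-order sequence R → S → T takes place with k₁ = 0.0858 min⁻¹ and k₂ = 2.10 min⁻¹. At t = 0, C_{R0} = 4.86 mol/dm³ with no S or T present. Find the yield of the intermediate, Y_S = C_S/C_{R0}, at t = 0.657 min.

The intermediate concentration in a first-order A→B→C sequence is C_S = k₁C_{R0}(e^(−k₁t) − e^(−k₂t))/(k₂−k₁).
e^(−k₁t) = e^(−0.0858×0.657) = e^(−0.05637) = 0.9452; e^(−k₂t) = e^(−1.380) = 0.2517.
C_S = 0.0858×4.86/(2.10−0.0858) × (0.9452−0.2517) = 0.2070×0.6935 = 0.1436 mol/dm³.
Y_S = C_S/C_{R0} = 0.1436/4.86 = 0.0295.

0.0295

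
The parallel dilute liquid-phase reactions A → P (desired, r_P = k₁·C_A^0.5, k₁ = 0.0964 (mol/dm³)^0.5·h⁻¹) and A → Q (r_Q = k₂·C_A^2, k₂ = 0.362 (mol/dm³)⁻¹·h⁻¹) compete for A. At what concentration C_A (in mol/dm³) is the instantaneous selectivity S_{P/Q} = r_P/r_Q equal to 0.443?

S_{P/Q} = (k₁/k₂)·C_A^-1.5 ⇒ C_A = (S·k₂/k₁)^(1/(-1.5)).
= (0.443×0.362/0.0964)^(-0.6667) = (1.664)^(-0.6667) = 0.712 mol/dm³.

0.712 mol/dm³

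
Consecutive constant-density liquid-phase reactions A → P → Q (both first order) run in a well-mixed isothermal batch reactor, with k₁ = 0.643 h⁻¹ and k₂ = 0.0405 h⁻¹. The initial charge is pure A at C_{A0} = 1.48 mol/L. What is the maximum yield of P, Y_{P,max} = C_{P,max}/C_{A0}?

0.830

At the optimum, C_{P,max}/C_{A0} = (k₁/k₂)^[k₂/(k₂−k₁)].
= (0.643/0.0405)^(0.0405/(0.0405−0.643)) = (15.88)^(-0.06722) = 0.8304.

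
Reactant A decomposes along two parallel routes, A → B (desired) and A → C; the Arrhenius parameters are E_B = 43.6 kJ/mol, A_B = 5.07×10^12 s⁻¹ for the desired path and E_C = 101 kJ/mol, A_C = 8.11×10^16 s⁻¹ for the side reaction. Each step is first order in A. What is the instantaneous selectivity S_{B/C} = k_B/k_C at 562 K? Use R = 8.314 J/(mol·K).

13.5

Since both paths have the same order in A, the concentration cancels and S_{B/C} = k_B/k_C = (A_B/A_C)·exp[(E_C−E_B)/(RT)].
(E_C−E_B)/(RT) = (101−43.6)×10³/(8.314×562) = 57400/4672 = 12.28.
k_B/k_C = (5.07×10^12/8.11×10^16)·exp(12.28) = 6.252×10^-5 × 2.164×10^5 = 13.5.
Since E_B < E_C, lowering the temperature improves selectivity toward B.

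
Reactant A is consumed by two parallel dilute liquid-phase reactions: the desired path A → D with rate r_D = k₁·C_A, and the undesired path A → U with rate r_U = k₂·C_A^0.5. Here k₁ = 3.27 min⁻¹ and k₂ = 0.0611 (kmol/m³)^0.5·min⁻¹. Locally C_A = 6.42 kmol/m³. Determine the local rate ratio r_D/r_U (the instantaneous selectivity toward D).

S_{D/U} = r_D/r_U = (k₁·C_A)/(k₂·C_A^0.5) = (k₁/k₂)·C_A^0.5.
= (3.27×6.420) / (0.0611×6.420^0.5) = 20.99/0.1548 = 136.
Since the desired path is higher order in A, keeping C_A high (PFR or concentrated feed) favours D.

136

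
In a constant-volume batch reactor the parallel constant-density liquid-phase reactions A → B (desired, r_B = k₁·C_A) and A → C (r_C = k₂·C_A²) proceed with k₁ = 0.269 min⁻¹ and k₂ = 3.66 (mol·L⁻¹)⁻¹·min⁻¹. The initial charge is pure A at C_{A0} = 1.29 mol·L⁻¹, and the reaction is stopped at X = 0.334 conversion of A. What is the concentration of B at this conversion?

0.0279 mol·L⁻¹

C_A = C_{A0}(1−X) = 0.8591 mol·L⁻¹.
Along a PFR/batch, dC_B/dC_A = −r_B/(r_B+r_C) = −k₁/(k₁+k₂·C_A).
Integrating from C_{A0} to C_A: C_B = (0.269/3.66)·ln[(0.269+3.66·1.29)/(0.269+3.66·0.859)] = 0.07350·ln(4.990/3.413) = 0.02791 mol·L⁻¹.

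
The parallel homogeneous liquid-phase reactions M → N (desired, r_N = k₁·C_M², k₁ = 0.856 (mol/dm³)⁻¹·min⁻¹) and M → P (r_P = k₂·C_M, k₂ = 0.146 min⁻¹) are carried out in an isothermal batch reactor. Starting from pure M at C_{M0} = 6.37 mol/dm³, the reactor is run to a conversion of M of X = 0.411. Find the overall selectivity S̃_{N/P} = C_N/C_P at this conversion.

C_M = C_{M0}(1−X) = 3.752 mol/dm³.
Along a PFR/batch, dC_P/dC_M = −r_P/(r_N+r_P) = −k₂/(k₂+k₁·C_M).
Integrating from C_{M0} to C_M: C_P = (0.146/0.856)·ln[(0.146+0.856·6.37)/(0.146+0.856·3.75)] = 0.1706·ln(5.599/3.358) = 0.08721 mol/dm³.
Then C_N = (C_{M0}−C_M) − C_P = 2.618 − 0.08721 = 2.531 mol/dm³.
S̃_{N/P} = C_N/C_P = 2.531/0.08721 = 29.0.

29.0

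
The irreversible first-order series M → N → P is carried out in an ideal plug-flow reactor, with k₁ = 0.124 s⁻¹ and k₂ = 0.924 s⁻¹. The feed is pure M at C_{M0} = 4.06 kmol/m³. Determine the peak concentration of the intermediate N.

0.399 kmol/m³

Evaluating C_N at τ_opt = ln(k₂/k₁)/(k₂−k₁) gives C_{N,max}/C_{M0} = (k₁/k₂)^[k₂/(k₂−k₁)].
= (0.124/0.924)^(0.924/(0.924−0.124)) = (0.1342)^(1.155) = 0.09830.
C_{N,max} = 0.09830×4.06 = 0.399 kmol/m³.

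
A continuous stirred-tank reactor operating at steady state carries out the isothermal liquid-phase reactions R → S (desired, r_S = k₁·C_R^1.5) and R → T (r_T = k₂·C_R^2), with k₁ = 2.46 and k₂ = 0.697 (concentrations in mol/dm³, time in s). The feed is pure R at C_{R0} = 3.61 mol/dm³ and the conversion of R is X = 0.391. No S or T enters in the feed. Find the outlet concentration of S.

Exit C_R = C_{R0}(1−X) = 3.61×0.609 = 2.198 mol/dm³.
A CSTR operates uniformly at the exit composition, giving r_S = 8.019 and r_T = 3.369 (each k·C_R^n at C_R = 2.198).
Fraction of consumed R going to S: r_S/(r_S+r_T) = 0.7042.
C_S = 0.7042·C_{R0}·X = 0.7042×3.61×0.391 = 0.994 mol/dm³.

0.994 mol/dm³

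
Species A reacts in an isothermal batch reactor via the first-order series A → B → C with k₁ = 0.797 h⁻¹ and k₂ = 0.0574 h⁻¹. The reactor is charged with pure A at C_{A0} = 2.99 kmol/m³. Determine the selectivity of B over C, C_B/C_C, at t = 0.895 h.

34.5

Solving the coupled first-order balances gives C_B(t) = [k₁/(k₂−k₁)]·C_{A0}·(e^(−k₁t) − e^(−k₂t)).
e^(−k₁t) = e^(−0.797×0.895) = e^(−0.7133) = 0.4900; e^(−k₂t) = e^(−0.05137) = 0.9499.
C_B = 0.797×2.99/(0.0574−0.797) × (0.4900−0.9499) = (-3.222)×(-0.4599) = 1.482 kmol/m³.
C_A = C_{A0}e^(−k₁t) = 1.465 kmol/m³, so C_C = C_{A0}−C_A−C_B = 0.04300 kmol/m³; C_B/C_C = 34.5.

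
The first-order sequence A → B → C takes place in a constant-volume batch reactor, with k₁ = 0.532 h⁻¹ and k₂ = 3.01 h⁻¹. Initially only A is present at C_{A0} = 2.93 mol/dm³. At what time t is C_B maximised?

0.699 h

For first-order series the maximum of C_B occurs at t_opt = ln(k₂/k₁)/(k₂−k₁).
= ln(3.01/0.532)/(3.01−0.532) = ln(5.658)/2.478 = 1.733/2.478 = 0.699 h.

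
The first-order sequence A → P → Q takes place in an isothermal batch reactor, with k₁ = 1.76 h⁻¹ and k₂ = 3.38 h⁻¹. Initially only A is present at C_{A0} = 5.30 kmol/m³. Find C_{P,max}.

Evaluating C_P at t_opt = ln(k₂/k₁)/(k₂−k₁) gives C_{P,max}/C_{A0} = (k₁/k₂)^[k₂/(k₂−k₁)].
= (1.76/3.38)^(3.38/(3.38−1.76)) = (0.5207)^(2.086) = 0.2563.
C_{P,max} = 0.2563×5.30 = 1.36 kmol/m³.

1.36 kmol/m³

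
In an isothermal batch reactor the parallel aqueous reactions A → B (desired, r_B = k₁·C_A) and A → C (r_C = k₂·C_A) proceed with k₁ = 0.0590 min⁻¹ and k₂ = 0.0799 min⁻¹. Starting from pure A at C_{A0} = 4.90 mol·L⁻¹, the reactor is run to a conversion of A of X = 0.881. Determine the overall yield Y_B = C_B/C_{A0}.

0.374

C_A = C_{A0}(1−X) = 0.5831 mol·L⁻¹.
Both paths are first order in A, so the instantaneous fraction to B is constant: dC_B/d(−C_A) = k₁/(k₁+k₂) = 0.4248.
C_B = 0.4248·(C_{A0}−C_A) = 0.4248×4.317 = 1.83 mol·L⁻¹.
Y_B = C_B/C_{A0} = 1.834/4.90 = 0.374.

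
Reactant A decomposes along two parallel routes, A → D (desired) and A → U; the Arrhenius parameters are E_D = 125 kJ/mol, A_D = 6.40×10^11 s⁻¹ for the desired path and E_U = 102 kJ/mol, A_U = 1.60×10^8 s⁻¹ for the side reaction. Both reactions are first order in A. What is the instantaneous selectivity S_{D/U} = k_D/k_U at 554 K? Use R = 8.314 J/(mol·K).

27.1

Since both paths have the same order in A, the concentration cancels and S_{D/U} = k_D/k_U = (A_D/A_U)·exp[(E_U−E_D)/(RT)].
(E_U−E_D)/(RT) = (102−125)×10³/(8.314×554) = -23000/4606 = -4.994.
k_D/k_U = (6.40×10^11/1.60×10^8)·exp(-4.994) = 4000 × 0.006782 = 27.1.
Since E_D > E_U, raising the temperature improves selectivity toward D.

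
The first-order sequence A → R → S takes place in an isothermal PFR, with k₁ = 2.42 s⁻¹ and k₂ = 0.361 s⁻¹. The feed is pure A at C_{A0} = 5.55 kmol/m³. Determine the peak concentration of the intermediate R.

3.98 kmol/m³

At the optimum, C_{R,max}/C_{A0} = (k₁/k₂)^[k₂/(k₂−k₁)].
= (2.42/0.361)^(0.361/(0.361−2.42)) = (6.704)^(-0.1753) = 0.7163.
C_{R,max} = 0.7163×5.55 = 3.98 kmol/m³.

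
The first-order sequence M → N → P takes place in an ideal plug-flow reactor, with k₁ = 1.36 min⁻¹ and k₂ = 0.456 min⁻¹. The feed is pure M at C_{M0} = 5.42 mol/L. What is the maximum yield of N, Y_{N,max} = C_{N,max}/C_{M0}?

0.576

Evaluating C_N at τ_opt = ln(k₂/k₁)/(k₂−k₁) gives C_{N,max}/C_{M0} = (k₁/k₂)^[k₂/(k₂−k₁)].
= (1.36/0.456)^(0.456/(0.456−1.36)) = (2.982)^(-0.5044) = 0.5763.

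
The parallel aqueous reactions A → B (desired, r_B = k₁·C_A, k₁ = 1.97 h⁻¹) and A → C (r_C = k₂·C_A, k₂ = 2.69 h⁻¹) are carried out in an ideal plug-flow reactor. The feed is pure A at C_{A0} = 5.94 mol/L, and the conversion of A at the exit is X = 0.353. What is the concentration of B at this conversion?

C_A = C_{A0}(1−X) = 3.843 mol/L.
Both paths are first order in A, so the instantaneous fraction to B is constant: dC_B/d(−C_A) = k₁/(k₁+k₂) = 0.4227.
C_B = 0.4227·(C_{A0}−C_A) = 0.4227×2.097 = 0.886 mol/L.

0.886 mol/L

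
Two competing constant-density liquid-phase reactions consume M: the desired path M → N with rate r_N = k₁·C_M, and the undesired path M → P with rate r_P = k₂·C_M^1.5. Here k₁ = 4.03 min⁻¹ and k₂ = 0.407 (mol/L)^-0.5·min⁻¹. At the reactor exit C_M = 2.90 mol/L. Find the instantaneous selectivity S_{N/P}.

S_{N/P} = r_N/r_P = (k₁·C_M)/(k₂·C_M^1.5) = (k₁/k₂)·C_M^-0.5.
= (4.03×2.900) / (0.407×2.900^1.5) = 11.69/2.010 = 5.81.
The undesired path is higher order in M, so low C_M (CSTR or dilute feed) favours N.

5.81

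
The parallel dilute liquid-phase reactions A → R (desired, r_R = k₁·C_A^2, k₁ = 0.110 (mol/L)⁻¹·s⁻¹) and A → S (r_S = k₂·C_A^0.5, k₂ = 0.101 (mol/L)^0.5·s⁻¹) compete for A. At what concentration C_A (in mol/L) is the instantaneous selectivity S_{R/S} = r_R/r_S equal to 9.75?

4.31 mol/L

S_{R/S} = (k₁/k₂)·C_A^1.5 ⇒ C_A = (S·k₂/k₁)^(1/1.5).
= (9.75×0.101/0.110)^(0.6667) = (8.952)^(0.6667) = 4.31 mol/L.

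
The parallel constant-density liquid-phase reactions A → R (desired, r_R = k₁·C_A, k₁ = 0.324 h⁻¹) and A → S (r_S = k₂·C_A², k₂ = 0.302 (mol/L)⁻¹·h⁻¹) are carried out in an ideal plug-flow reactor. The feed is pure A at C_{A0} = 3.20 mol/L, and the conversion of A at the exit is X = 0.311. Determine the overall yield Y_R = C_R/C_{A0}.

C_A = C_{A0}(1−X) = 2.205 mol/L.
Along a PFR/batch, dC_R/dC_A = −r_R/(r_R+r_S) = −k₁/(k₁+k₂·C_A).
Integrating from C_{A0} to C_A: C_R = (0.324/0.302)·ln[(0.324+0.302·3.20)/(0.324+0.302·2.20)] = 1.073·ln(1.290/0.9898) = 0.2845 mol/L.
Y_R = C_R/C_{A0} = 0.2845/3.20 = 0.0889.

0.0889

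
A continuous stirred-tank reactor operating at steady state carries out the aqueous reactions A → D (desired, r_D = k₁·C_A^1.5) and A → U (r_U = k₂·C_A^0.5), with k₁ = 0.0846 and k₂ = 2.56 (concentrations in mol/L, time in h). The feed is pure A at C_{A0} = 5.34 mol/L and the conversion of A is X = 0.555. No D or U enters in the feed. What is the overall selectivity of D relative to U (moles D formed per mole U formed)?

0.0785

Exit C_A = C_{A0}(1−X) = 5.34×0.445 = 2.376 mol/L.
A CSTR operates uniformly at the exit composition, giving r_D = 0.3099 and r_U = 3.946 (each k·C_A^n at C_A = 2.376).
Overall selectivity = C_D/C_U = r_Dτ/(r_Uτ) = r_D/r_U = 0.0785.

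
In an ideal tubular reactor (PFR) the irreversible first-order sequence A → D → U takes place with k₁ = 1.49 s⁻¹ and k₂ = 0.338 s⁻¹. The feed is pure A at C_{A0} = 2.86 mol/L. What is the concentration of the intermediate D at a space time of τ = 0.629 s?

1.54 mol/L

The intermediate concentration in a first-order A→B→C sequence is C_D = k₁C_{A0}(e^(−k₁τ) − e^(−k₂τ))/(k₂−k₁).
e^(−k₁τ) = e^(−1.49×0.629) = e^(−0.9372) = 0.3917; e^(−k₂τ) = e^(−0.2126) = 0.8085.
C_D = 1.49×2.86/(0.338−1.49) × (0.3917−0.8085) = (-3.699)×(-0.4168) = 1.542 mol/L.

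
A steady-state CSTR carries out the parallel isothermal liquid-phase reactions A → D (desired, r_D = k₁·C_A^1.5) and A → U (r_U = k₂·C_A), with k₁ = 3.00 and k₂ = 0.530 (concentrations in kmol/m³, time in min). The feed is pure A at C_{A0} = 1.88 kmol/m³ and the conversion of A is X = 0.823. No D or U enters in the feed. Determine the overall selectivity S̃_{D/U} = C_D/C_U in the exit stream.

Exit C_A = C_{A0}(1−X) = 1.88×0.177 = 0.3328 kmol/m³.
A CSTR operates uniformly at the exit composition, giving r_D = 0.5759 and r_U = 0.1764 (each k·C_A^n at C_A = 0.3328).
Overall selectivity = C_D/C_U = r_Dτ/(r_Uτ) = r_D/r_U = 3.27.

3.27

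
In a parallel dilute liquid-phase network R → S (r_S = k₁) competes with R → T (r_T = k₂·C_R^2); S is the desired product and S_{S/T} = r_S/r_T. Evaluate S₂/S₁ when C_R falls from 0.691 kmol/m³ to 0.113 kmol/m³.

37.4

S_{S/T} = (k₁/k₂)·C_R^-2, so S₂/S₁ = (C_{R,2}/C_{R,1})^-2.
= (0.113/0.691)^(-2) = (0.1635)^(-2) = 37.4.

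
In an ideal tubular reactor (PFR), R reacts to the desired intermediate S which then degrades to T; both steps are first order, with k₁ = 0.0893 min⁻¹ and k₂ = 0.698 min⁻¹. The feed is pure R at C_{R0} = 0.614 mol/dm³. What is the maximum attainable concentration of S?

At the optimum, C_{S,max}/C_{R0} = (k₁/k₂)^[k₂/(k₂−k₁)].
= (0.0893/0.698)^(0.698/(0.698−0.0893)) = (0.1279)^(1.147) = 0.09462.
C_{S,max} = 0.09462×0.614 = 0.0581 mol/dm³.

0.0581 mol/dm³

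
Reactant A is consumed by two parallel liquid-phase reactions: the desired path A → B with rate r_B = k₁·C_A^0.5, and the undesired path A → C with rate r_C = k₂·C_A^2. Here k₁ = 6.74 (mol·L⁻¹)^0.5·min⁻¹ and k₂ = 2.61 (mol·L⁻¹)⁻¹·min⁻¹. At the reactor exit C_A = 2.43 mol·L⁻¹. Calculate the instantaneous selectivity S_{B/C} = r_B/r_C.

S_{B/C} = r_B/r_C = (k₁·C_A^0.5)/(k₂·C_A^2) = (k₁/k₂)·C_A^-1.5.
= (6.74×2.430^0.5) / (2.61×2.430^2) = 10.51/15.41 = 0.682.
The undesired path is higher order in A, so low C_A (CSTR or dilute feed) favours B.

0.682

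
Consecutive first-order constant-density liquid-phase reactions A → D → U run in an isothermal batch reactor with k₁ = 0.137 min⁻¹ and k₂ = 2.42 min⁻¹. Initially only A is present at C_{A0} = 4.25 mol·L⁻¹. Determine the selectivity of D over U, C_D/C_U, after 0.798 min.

0.771

For first-order series with pure A initially, C_D(t) = k₁C_{A0}/(k₂−k₁)·(e^(−k₁t) − e^(−k₂t)).
e^(−k₁t) = e^(−0.137×0.798) = e^(−0.1093) = 0.8964; e^(−k₂t) = e^(−1.931) = 0.1450.
C_D = 0.137×4.25/(2.42−0.137) × (0.8964−0.1450) = 0.2550×0.7515 = 0.1916 mol·L⁻¹.
C_A = C_{A0}e^(−k₁t) = 3.810 mol·L⁻¹, so C_U = C_{A0}−C_A−C_D = 0.2485 mol·L⁻¹; C_D/C_U = 0.771.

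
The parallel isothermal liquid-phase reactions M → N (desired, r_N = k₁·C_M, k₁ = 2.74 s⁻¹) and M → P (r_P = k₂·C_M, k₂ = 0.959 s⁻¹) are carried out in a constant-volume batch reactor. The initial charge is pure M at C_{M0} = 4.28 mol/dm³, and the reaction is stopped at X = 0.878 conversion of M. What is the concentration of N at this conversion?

2.78 mol/dm³

C_M = C_{M0}(1−X) = 0.5222 mol/dm³.
Both paths are first order in M, so the instantaneous fraction to N is constant: dC_N/d(−C_M) = k₁/(k₁+k₂) = 0.7407.
C_N = 0.7407·(C_{M0}−C_M) = 0.7407×3.758 = 2.78 mol/dm³.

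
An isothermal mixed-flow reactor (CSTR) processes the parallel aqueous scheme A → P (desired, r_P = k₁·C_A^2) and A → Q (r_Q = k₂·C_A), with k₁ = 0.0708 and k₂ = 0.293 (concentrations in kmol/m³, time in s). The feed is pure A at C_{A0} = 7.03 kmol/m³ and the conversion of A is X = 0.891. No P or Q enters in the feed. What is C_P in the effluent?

Exit C_A = C_{A0}(1−X) = 7.03×0.109 = 0.7663 kmol/m³.
Rates in a CSTR are evaluated at the outlet concentration: r_P = 0.0708×0.7663^2 = 0.04157, r_Q = 0.293×0.7663 = 0.2245.
Fraction of consumed A going to P: r_P/(r_P+r_Q) = 0.1562.
C_P = 0.1562·C_{A0}·X = 0.1562×7.03×0.891 = 0.979 kmol/m³.

0.979 kmol/m³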